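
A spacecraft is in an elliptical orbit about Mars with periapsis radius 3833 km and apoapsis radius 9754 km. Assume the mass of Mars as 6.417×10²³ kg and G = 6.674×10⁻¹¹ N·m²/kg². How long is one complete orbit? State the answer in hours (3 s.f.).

T ≈ 4.72 hours

μ = GM = 6.674×10⁻¹¹ × 6.417×10²³ = 4.283×10¹³ m³/s².
Semi-major axis a = (r_p + r_a)/2 = (3833.0 + 9754.0)/2 = 6793.5 km = 6.794×10⁶ m.
By Kepler's third law T = 2π√(a³/μ) = 2π × 2.706×10³ = 1.700×10⁴ s.
= 4.722 hours.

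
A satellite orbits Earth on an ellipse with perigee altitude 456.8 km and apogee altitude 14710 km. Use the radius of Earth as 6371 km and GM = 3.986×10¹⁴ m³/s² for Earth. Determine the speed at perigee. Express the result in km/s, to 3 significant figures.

r_p = 6371 + 456.8 = 6827.8 km = 6.8278×10⁶ m.
r_a = 6371 + 14710 = 21081 km = 2.1081×10⁷ m.
Semi-major axis a = (r_p + r_a)/2 = 13954 km = 1.395×10⁷ m.
Vis-viva: v² = μ(2/r − 1/a) = 3.986×10¹⁴ × (2.929×10⁻⁷ − 7.166×10⁻⁸) = 8.819×10⁷ m²/s².
v = 9391 m/s = 9.391 km/s.

v ≈ 9.39 km/s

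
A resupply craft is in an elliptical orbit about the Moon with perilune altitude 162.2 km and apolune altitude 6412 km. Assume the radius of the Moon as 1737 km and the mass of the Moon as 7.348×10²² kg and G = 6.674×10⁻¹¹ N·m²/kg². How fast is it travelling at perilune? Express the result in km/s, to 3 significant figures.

v ≈ 2.05 km/s

μ = GM = 6.674×10⁻¹¹ × 7.348×10²² = 4.904×10¹² m³/s².
r_p = 1737 + 162.2 = 1899.2 km = 1.8992×10⁶ m.
r_a = 1737 + 6412 = 8149.0 km = 8.1490×10⁶ m.
Semi-major axis a = (r_p + r_a)/2 = 5024.1 km = 5.024×10⁶ m.
Vis-viva: v² = μ(2/r − 1/a) = 4.904×10¹² × (1.053×10⁻⁶ − 1.990×10⁻⁷) = 4.188×10⁶ m²/s².
v = 2047 m/s = 2.047 km/s.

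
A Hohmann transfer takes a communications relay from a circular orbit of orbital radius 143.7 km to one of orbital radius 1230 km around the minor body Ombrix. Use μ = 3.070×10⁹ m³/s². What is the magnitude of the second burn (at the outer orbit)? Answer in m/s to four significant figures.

Δv ≈ 27.11 m/s

r₁ = 143.7 km = 1.437×10⁵ m.
r₂ = 1230 km = 1.230×10⁶ m.
Transfer ellipse a_t = (r₁ + r₂)/2 = 6.868×10⁵ m.
At r₁: circular v_c1 = √(μ/r₁) = 146.2 m/s; transfer-periapsis v_p = √[μ(2/r₁ − 1/a_t)] = 195.6 m/s.
At r₂: circular v_c2 = √(μ/r₂) = 49.96 m/s; transfer-apoapsis v_a = √[μ(2/r₂ − 1/a_t)] = 22.85 m/s.
Δv₂ = v_c2 − v_a = 27.11 m/s.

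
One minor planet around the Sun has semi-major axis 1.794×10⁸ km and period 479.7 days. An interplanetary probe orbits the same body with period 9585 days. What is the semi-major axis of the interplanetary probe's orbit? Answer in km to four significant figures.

Kepler's third law: a³ ∝ T², so a₂ = a₁ (T₂/T₁)^(2/3).
T₂/T₁ = 19.98, (T₂/T₁)^(2/3) = 7.363.
a₂ = 1.794×10⁸ × 7.363 = 1.321×10⁹ km.

a₂ ≈ 1.321×10⁹ km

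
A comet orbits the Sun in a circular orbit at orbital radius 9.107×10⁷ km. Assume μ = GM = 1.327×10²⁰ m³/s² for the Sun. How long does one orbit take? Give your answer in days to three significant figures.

r = 9.107×10⁷ km = 9.107×10¹⁰ m.
Kepler's third law: T = 2π√(r³/μ) = 2π√((9.107×10¹⁰)³ / 1.327×10²⁰).
r³/μ = 5.692×10¹² s², so T = 2π × 2.386×10⁶ = 1.499×10⁷ s.
Converting: 1.499×10⁷ s ÷ 86400 = 173.5 days.

T ≈ 173 days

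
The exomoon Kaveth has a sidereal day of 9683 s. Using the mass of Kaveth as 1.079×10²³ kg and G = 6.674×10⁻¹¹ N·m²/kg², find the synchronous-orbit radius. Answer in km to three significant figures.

μ = GM = 6.674×10⁻¹¹ × 1.079×10²³ = 7.201×10¹² m³/s².
A synchronous orbit has period T, so by Kepler's third law a = (μT²/4π²)^(1/3).
μT²/4π² = 7.201×10¹² × (9.683×10³)² / 39.48 = 1.710×10¹⁹ m³.
a = 2.576×10⁶ m = 2576.5 km.

r_sync ≈ 2580 km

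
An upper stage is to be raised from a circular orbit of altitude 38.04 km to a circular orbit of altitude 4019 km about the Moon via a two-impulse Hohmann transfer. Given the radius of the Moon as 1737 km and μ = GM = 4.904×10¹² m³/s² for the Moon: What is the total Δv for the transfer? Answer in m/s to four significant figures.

Δv_total ≈ 682.2 m/s

r₁ = 1737 + 38.04 = 1775.0 km = 1.7750×10⁶ m.
r₂ = 1737 + 4019 = 5756.0 km = 5.7560×10⁶ m.
Transfer ellipse a_t = (r₁ + r₂)/2 = 3.766×10⁶ m.
At r₁: circular v_c1 = √(μ/r₁) = 1662 m/s; transfer-perilune v_p = √[μ(2/r₁ − 1/a_t)] = 2055 m/s.
Δv₁ = v_p − v_c1 = 392.9 m/s.
At r₂: circular v_c2 = √(μ/r₂) = 923.0 m/s; transfer-apolune v_a = √[μ(2/r₂ − 1/a_t)] = 633.7 m/s.
Δv₂ = v_c2 − v_a = 289.3 m/s.
Total Δv = Δv₁ + Δv₂ = 682.2 m/s.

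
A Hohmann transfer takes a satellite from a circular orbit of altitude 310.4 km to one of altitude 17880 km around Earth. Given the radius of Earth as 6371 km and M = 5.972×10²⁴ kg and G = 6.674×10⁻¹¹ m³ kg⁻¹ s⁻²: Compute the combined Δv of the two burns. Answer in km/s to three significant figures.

μ = GM = 6.674×10⁻¹¹ × 5.972×10²⁴ = 3.986×10¹⁴ m³/s².
r₁ = 6371 + 310.4 = 6681.4 km = 6.6814×10⁶ m.
r₂ = 6371 + 17880 = 24251 km = 2.4251×10⁷ m.
Transfer ellipse a_t = (r₁ + r₂)/2 = 1.547×10⁷ m.
At r₁: circular v_c1 = √(μ/r₁) = 7724 m/s; transfer-perigee v_p = √[μ(2/r₁ − 1/a_t)] = 9671 m/s.
Δv₁ = v_p − v_c1 = 1948 m/s.
At r₂: circular v_c2 = √(μ/r₂) = 4054 m/s; transfer-apogee v_a = √[μ(2/r₂ − 1/a_t)] = 2665 m/s.
Δv₂ = v_c2 − v_a = 1389 m/s.
Total Δv = Δv₁ + Δv₂ = 3337 m/s = 3.337 km/s.

Δv_total ≈ 3.34 km/s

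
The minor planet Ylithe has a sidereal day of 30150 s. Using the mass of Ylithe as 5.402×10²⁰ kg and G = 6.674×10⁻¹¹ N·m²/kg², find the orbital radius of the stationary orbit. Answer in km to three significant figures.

μ = GM = 6.674×10⁻¹¹ × 5.402×10²⁰ = 3.605×10¹⁰ m³/s².
A synchronous orbit has period T, so by Kepler's third law a = (μT²/4π²)^(1/3).
μT²/4π² = 3.605×10¹⁰ × (3.015×10⁴)² / 39.48 = 8.301×10¹⁷ m³.
a = 9.398×10⁵ m = 939.84 km.

r_sync ≈ 940 km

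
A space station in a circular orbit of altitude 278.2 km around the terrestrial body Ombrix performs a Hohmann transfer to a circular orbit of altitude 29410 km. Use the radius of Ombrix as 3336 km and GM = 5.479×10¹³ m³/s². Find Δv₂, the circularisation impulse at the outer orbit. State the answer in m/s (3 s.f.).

r₁ = 3336 + 278.2 = 3614.2 km = 3.6142×10⁶ m.
r₂ = 3336 + 29410 = 32746 km = 3.2746×10⁷ m.
Transfer ellipse a_t = (r₁ + r₂)/2 = 1.818×10⁷ m.
At r₁: circular v_c1 = √(μ/r₁) = 3894 m/s; transfer-periapsis v_p = √[μ(2/r₁ − 1/a_t)] = 5225 m/s.
At r₂: circular v_c2 = √(μ/r₂) = 1294 m/s; transfer-apoapsis v_a = √[μ(2/r₂ − 1/a_t)] = 576.7 m/s.
Δv₂ = v_c2 − v_a = 716.8 m/s.

Δv ≈ 717 m/s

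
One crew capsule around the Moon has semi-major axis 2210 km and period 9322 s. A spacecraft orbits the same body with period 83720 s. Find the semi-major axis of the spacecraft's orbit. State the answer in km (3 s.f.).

a₂ ≈ 9550 km

Kepler's third law: a³ ∝ T², so a₂ = a₁ (T₂/T₁)^(2/3).
T₂/T₁ = 8.981, (T₂/T₁)^(2/3) = 4.321.
a₂ = 2210 × 4.321 = 9549 km.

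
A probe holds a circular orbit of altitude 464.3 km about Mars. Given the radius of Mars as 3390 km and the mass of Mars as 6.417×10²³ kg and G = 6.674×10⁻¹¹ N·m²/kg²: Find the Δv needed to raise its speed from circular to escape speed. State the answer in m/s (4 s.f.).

Δv ≈ 1381 m/s

μ = GM = 6.674×10⁻¹¹ × 6.417×10²³ = 4.283×10¹³ m³/s².
r = 3390 + 464.3 = 3854.3 km = 3.8543×10⁶ m.
Circular speed v_c = √(μ/r) = 3333 m/s.
Escape speed v_esc = √(2μ/r) = √2 × v_c = 4714 m/s.
Δv = v_esc − v_c = 1381 m/s.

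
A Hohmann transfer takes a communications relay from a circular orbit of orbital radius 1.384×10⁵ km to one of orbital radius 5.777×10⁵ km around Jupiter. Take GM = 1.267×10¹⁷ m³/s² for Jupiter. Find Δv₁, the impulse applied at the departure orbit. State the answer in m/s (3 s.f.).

r₁ = 1.384×10⁵ km = 1.384×10⁸ m.
r₂ = 5.777×10⁵ km = 5.777×10⁸ m.
Transfer ellipse a_t = (r₁ + r₂)/2 = 3.580×10⁸ m.
At r₁: circular v_c1 = √(μ/r₁) = 30260 m/s; transfer-perijove v_p = √[μ(2/r₁ − 1/a_t)] = 38430 m/s.
Δv₁ = v_p − v_c1 = 8176 m/s.

Δv ≈ 8180 m/s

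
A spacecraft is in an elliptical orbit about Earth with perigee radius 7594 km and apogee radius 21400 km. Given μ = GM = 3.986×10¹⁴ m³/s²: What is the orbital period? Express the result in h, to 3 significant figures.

Semi-major axis a = (r_p + r_a)/2 = (7594.0 + 21400)/2 = 14497 km = 1.450×10⁷ m.
By Kepler's third law T = 2π√(a³/μ) = 2π × 2.765×10³ = 1.737×10⁴ s.
= 4.825 h.

T ≈ 4.83 h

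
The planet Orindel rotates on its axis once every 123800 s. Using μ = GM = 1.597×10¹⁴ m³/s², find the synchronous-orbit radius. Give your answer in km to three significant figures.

A synchronous orbit has period T, so by Kepler's third law a = (μT²/4π²)^(1/3).
μT²/4π² = 1.597×10¹⁴ × (1.238×10⁵)² / 39.48 = 6.200×10²² m³.
a = 3.958×10⁷ m = 39579 km.

r_sync ≈ 39600 km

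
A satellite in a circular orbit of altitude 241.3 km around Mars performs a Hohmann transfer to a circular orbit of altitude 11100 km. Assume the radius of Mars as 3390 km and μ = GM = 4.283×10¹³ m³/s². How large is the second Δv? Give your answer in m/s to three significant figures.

r₁ = 3390 + 241.3 = 3631.3 km = 3.6313×10⁶ m.
r₂ = 3390 + 11100 = 14490 km = 1.4490×10⁷ m.
Transfer ellipse a_t = (r₁ + r₂)/2 = 9.061×10⁶ m.
At r₁: circular v_c1 = √(μ/r₁) = 3434 m/s; transfer-periapsis v_p = √[μ(2/r₁ − 1/a_t)] = 4343 m/s.
At r₂: circular v_c2 = √(μ/r₂) = 1719 m/s; transfer-apoapsis v_a = √[μ(2/r₂ − 1/a_t)] = 1088 m/s.
Δv₂ = v_c2 − v_a = 630.8 m/s.

Δv ≈ 631 m/s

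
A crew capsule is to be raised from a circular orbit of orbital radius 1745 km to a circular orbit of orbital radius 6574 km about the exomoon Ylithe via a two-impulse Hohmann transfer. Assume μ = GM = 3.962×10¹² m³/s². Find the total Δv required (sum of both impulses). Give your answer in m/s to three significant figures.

r₁ = 1745 km = 1.745×10⁶ m.
r₂ = 6574 km = 6.574×10⁶ m.
Transfer ellipse a_t = (r₁ + r₂)/2 = 4.160×10⁶ m.
At r₁: circular v_c1 = √(μ/r₁) = 1507 m/s; transfer-periapsis v_p = √[μ(2/r₁ − 1/a_t)] = 1894 m/s.
Δv₁ = v_p − v_c1 = 387.5 m/s.
At r₂: circular v_c2 = √(μ/r₂) = 776.3 m/s; transfer-apoapsis v_a = √[μ(2/r₂ − 1/a_t)] = 502.8 m/s.
Δv₂ = v_c2 − v_a = 273.5 m/s.
Total Δv = Δv₁ + Δv₂ = 661.0 m/s.

Δv_total ≈ 661 m/s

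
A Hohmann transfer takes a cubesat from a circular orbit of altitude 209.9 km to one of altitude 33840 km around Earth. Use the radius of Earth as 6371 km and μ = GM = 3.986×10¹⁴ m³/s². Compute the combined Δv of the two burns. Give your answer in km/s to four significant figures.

Δv_total ≈ 3.899 km/s

r₁ = 6371 + 209.9 = 6580.9 km = 6.5809×10⁶ m.
r₂ = 6371 + 33840 = 40211 km = 4.0211×10⁷ m.
Transfer ellipse a_t = (r₁ + r₂)/2 = 2.340×10⁷ m.
At r₁: circular v_c1 = √(μ/r₁) = 7783 m/s; transfer-perigee v_p = √[μ(2/r₁ − 1/a_t)] = 10200 m/s.
Δv₁ = v_p − v_c1 = 2420 m/s.
At r₂: circular v_c2 = √(μ/r₂) = 3148 m/s; transfer-apogee v_a = √[μ(2/r₂ − 1/a_t)] = 1670 m/s.
Δv₂ = v_c2 − v_a = 1479 m/s.
Total Δv = Δv₁ + Δv₂ = 3899 m/s = 3.899 km/s.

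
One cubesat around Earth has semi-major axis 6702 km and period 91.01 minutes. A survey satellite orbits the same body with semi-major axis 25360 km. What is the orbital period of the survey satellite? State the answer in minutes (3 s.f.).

Kepler's third law: T² ∝ a³, so T₂ = T₁ (a₂/a₁)^(3/2).
a₂/a₁ = 3.784, (a₂/a₁)^(3/2) = 7.361.
T₂ = 91.01 × 7.361 = 669.9 minutes.

T₂ ≈ 670 minutes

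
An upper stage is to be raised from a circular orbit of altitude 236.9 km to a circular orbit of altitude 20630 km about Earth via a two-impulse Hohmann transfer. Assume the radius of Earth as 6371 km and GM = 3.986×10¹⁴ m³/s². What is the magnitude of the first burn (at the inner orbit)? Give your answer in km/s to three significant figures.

Δv ≈ 2.08 km/s

r₁ = 6371 + 236.9 = 6607.9 km = 6.6079×10⁶ m.
r₂ = 6371 + 20630 = 27001 km = 2.7001×10⁷ m.
Transfer ellipse a_t = (r₁ + r₂)/2 = 1.680×10⁷ m.
At r₁: circular v_c1 = √(μ/r₁) = 7767 m/s; transfer-perigee v_p = √[μ(2/r₁ − 1/a_t)] = 9845 m/s.
Δv₁ = v_p − v_c1 = 2078 m/s.
= 2.078 km/s.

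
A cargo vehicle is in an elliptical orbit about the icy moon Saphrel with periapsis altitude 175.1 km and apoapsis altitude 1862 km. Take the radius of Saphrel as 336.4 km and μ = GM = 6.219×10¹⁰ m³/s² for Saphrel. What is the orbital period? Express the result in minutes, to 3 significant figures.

r_p = 336.4 + 175.1 = 511.50 km = 5.1150×10⁵ m.
r_a = 336.4 + 1862 = 2198.4 km = 2.1984×10⁶ m.
Semi-major axis a = (r_p + r_a)/2 = (511.50 + 2198.4)/2 = 1355.0 km = 1.355×10⁶ m.
By Kepler's third law T = 2π√(a³/μ) = 2π × 6.324×10³ = 3.974×10⁴ s.
= 662.3 minutes.

T ≈ 662 minutes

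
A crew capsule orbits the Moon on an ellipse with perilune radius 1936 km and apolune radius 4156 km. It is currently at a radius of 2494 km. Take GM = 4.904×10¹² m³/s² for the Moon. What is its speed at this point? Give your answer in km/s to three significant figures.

v ≈ 1.52 km/s

Semi-major axis a = (r_p + r_a)/2 = 3046.0 km = 3.046×10⁶ m.
Vis-viva: v² = μ(2/r − 1/a) = 4.904×10¹² × (8.019×10⁻⁷ − 3.283×10⁻⁷) = 2.323×10⁶ m²/s².
v = 1524 m/s = 1.524 km/s.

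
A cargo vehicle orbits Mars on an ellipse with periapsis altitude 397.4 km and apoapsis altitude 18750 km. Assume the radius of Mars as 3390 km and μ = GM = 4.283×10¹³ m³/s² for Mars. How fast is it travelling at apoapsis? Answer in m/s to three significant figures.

v ≈ 752 m/s

r_p = 3390 + 397.4 = 3787.4 km = 3.7874×10⁶ m.
r_a = 3390 + 18750 = 22140 km = 2.2140×10⁷ m.
Semi-major axis a = (r_p + r_a)/2 = 12964 km = 1.296×10⁷ m.
Vis-viva: v² = μ(2/r − 1/a) = 4.283×10¹³ × (9.033×10⁻⁸ − 7.714×10⁻⁸) = 5.652×10⁵ m²/s².
v = 751.8 m/s.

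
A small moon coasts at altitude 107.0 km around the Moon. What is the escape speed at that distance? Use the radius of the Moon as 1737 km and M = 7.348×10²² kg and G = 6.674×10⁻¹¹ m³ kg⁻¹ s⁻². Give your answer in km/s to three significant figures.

v_esc ≈ 2.31 km/s

μ = GM = 6.674×10⁻¹¹ × 7.348×10²² = 4.904×10¹² m³/s².
r = 1737 + 107.0 = 1844.0 km = 1.8440×10⁶ m.
Escape speed v_esc = √(2μ/r) = √(2 × 4.904×10¹² / 1.844×10⁶) = √(5.319×10⁶) = 2306 m/s.
= 2.306 km/s.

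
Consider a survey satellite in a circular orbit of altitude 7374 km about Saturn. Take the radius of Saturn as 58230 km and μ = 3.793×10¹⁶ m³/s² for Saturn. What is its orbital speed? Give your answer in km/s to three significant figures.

v ≈ 24.0 km/s

r = 58230 + 7374 = 65604 km = 6.5604×10⁷ m.
For a circular orbit v = √(μ/r) = √(3.793×10¹⁶ / 6.560×10⁷) = √(5.782×10⁸) = 24050 m/s.
That is 24.05 km/s.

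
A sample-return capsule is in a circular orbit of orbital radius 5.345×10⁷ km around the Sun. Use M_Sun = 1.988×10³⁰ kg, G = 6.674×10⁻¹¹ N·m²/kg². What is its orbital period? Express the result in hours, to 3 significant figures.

μ = GM = 6.674×10⁻¹¹ × 1.988×10³⁰ = 1.327×10²⁰ m³/s².
r = 5.345×10⁷ km = 5.345×10¹⁰ m.
Kepler's third law: T = 2π√(r³/μ) = 2π√((5.345×10¹⁰)³ / 1.327×10²⁰).
r³/μ = 1.151×10¹² s², so T = 2π × 1.073×10⁶ = 6.741×10⁶ s.
Converting: 6.741×10⁶ s ÷ 3600 = 1872 hours.

T ≈ 1870 hours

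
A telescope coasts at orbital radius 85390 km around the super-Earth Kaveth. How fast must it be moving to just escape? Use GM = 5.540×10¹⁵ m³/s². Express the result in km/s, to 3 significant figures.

r = 85390 km = 8.539×10⁷ m.
Escape speed v_esc = √(2μ/r) = √(2 × 5.540×10¹⁵ / 8.539×10⁷) = √(1.298×10⁸) = 11390 m/s.
= 11.39 km/s.

v_esc ≈ 11.4 km/s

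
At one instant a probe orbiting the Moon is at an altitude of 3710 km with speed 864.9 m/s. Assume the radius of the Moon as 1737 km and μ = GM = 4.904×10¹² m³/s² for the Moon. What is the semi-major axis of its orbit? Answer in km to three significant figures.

r = 1737 + 3710 = 5447.0 km = 5.447×10⁶ m.
Specific orbital energy ε = v²/2 − μ/r = (864.9)²/2 − 4.904×10¹²/5.447×10⁶ = -5.263×10⁵ J/kg.
Since ε = −μ/(2a), a = −μ/(2ε) = 4.659×10⁶ m = 4659.1 km.

a ≈ 4660 km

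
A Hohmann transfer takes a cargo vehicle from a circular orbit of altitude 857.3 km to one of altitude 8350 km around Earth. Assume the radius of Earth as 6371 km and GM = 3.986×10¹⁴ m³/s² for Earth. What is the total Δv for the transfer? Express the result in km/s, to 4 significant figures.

r₁ = 6371 + 857.3 = 7228.3 km = 7.2283×10⁶ m.
r₂ = 6371 + 8350 = 14721 km = 1.4721×10⁷ m.
Transfer ellipse a_t = (r₁ + r₂)/2 = 1.097×10⁷ m.
At r₁: circular v_c1 = √(μ/r₁) = 7426 m/s; transfer-perigee v_p = √[μ(2/r₁ − 1/a_t)] = 8601 m/s.
Δv₁ = v_p − v_c1 = 1175 m/s.
At r₂: circular v_c2 = √(μ/r₂) = 5204 m/s; transfer-apogee v_a = √[μ(2/r₂ − 1/a_t)] = 4223 m/s.
Δv₂ = v_c2 − v_a = 980.5 m/s.
Total Δv = Δv₁ + Δv₂ = 2155 m/s = 2.155 km/s.

Δv_total ≈ 2.155 km/s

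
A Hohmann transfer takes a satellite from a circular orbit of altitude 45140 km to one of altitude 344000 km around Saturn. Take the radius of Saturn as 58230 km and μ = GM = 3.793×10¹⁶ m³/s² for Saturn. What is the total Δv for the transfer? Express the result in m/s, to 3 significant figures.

r₁ = 58230 + 45140 = 103370 km = 1.0337×10⁸ m.
r₂ = 58230 + 344000 = 402230 km = 4.0223×10⁸ m.
Transfer ellipse a_t = (r₁ + r₂)/2 = 2.528×10⁸ m.
At r₁: circular v_c1 = √(μ/r₁) = 19160 m/s; transfer-perikrone v_p = √[μ(2/r₁ − 1/a_t)] = 24160 m/s.
Δv₁ = v_p − v_c1 = 5007 m/s.
At r₂: circular v_c2 = √(μ/r₂) = 9711 m/s; transfer-apokrone v_a = √[μ(2/r₂ − 1/a_t)] = 6210 m/s.
Δv₂ = v_c2 − v_a = 3501 m/s.
Total Δv = Δv₁ + Δv₂ = 8508 m/s.

Δv_total ≈ 8510 m/s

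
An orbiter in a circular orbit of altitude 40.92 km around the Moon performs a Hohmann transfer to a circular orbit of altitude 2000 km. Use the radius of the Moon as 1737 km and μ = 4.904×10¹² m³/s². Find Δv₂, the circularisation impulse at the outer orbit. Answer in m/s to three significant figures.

Δv ≈ 226 m/s

r₁ = 1737 + 40.92 = 1777.9 km = 1.7779×10⁶ m.
r₂ = 1737 + 2000 = 3737.0 km = 3.7370×10⁶ m.
Transfer ellipse a_t = (r₁ + r₂)/2 = 2.757×10⁶ m.
At r₁: circular v_c1 = √(μ/r₁) = 1661 m/s; transfer-perilune v_p = √[μ(2/r₁ − 1/a_t)] = 1933 m/s.
At r₂: circular v_c2 = √(μ/r₂) = 1146 m/s; transfer-apolune v_a = √[μ(2/r₂ − 1/a_t)] = 919.8 m/s.
Δv₂ = v_c2 − v_a = 225.7 m/s.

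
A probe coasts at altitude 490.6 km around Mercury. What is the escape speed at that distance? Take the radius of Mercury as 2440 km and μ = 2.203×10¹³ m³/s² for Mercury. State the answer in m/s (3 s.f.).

v_esc ≈ 3880 m/s

r = 2440 + 490.6 = 2930.6 km = 2.9306×10⁶ m.
Escape speed v_esc = √(2μ/r) = √(2 × 2.203×10¹³ / 2.931×10⁶) = √(1.503×10⁷) = 3877 m/s.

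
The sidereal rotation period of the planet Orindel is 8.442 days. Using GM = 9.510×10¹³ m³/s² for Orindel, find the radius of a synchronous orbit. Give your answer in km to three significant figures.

T = 8.442 days = 7.294×10⁵ s.
A synchronous orbit has period T, so by Kepler's third law a = (μT²/4π²)^(1/3).
μT²/4π² = 9.510×10¹³ × (7.294×10⁵)² / 39.48 = 1.282×10²⁴ m³.
a = 1.086×10⁸ m = 1.0862×10⁵ km.

r_sync ≈ 1.09×10⁵ km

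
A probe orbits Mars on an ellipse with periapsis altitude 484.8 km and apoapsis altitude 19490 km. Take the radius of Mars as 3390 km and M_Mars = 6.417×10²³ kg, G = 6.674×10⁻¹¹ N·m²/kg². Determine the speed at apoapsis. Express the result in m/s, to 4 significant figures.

v ≈ 736.3 m/s

μ = GM = 6.674×10⁻¹¹ × 6.417×10²³ = 4.283×10¹³ m³/s².
r_p = 3390 + 484.8 = 3874.8 km = 3.8748×10⁶ m.
r_a = 3390 + 19490 = 22880 km = 2.2880×10⁷ m.
Semi-major axis a = (r_p + r_a)/2 = 13377 km = 1.338×10⁷ m.
Vis-viva: v² = μ(2/r − 1/a) = 4.283×10¹³ × (8.741×10⁻⁸ − 7.475×10⁻⁸) = 5.422×10⁵ m²/s².
v = 736.3 m/s.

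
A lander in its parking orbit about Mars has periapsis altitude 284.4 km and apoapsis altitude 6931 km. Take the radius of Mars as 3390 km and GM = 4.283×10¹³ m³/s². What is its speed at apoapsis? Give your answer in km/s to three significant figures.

v ≈ 1.48 km/s

r_p = 3390 + 284.4 = 3674.4 km = 3.6744×10⁶ m.
r_a = 3390 + 6931 = 10321 km = 1.0321×10⁷ m.
Semi-major axis a = (r_p + r_a)/2 = 6997.7 km = 6.998×10⁶ m.
Vis-viva: v² = μ(2/r − 1/a) = 4.283×10¹³ × (1.938×10⁻⁷ − 1.429×10⁻⁷) = 2.179×10⁶ m²/s².
v = 1476 m/s = 1.476 km/s.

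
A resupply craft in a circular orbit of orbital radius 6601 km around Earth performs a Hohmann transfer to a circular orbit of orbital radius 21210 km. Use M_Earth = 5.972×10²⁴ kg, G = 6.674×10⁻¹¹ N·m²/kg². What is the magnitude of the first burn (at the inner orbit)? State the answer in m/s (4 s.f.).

μ = GM = 6.674×10⁻¹¹ × 5.972×10²⁴ = 3.986×10¹⁴ m³/s².
r₁ = 6601 km = 6.601×10⁶ m.
r₂ = 21210 km = 2.121×10⁷ m.
Transfer ellipse a_t = (r₁ + r₂)/2 = 1.391×10⁷ m.
At r₁: circular v_c1 = √(μ/r₁) = 7770 m/s; transfer-perigee v_p = √[μ(2/r₁ − 1/a_t)] = 9597 m/s.
Δv₁ = v_p − v_c1 = 1826 m/s.

Δv ≈ 1826 m/s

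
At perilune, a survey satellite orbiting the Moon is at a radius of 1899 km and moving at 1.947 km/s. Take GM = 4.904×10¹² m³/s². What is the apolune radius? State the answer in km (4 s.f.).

apolune radius ≈ 5239 km

r_p = 1.899×10⁶ m.
Specific energy ε = v²/2 − μ/r = -6.870×10⁵ J/kg, so a = −μ/(2ε) = 3.569×10⁶ m.
The apsides satisfy r_p + r_a = 2a, so the apolune radius is 2a − r_p = 5.239×10⁶ m = 5239.2 km.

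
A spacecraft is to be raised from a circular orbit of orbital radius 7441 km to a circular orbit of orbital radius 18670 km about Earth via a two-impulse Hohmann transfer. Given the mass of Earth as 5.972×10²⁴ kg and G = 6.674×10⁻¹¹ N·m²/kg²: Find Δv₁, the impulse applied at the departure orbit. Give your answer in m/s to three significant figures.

Δv ≈ 1430 m/s

μ = GM = 6.674×10⁻¹¹ × 5.972×10²⁴ = 3.986×10¹⁴ m³/s².
r₁ = 7441 km = 7.441×10⁶ m.
r₂ = 18670 km = 1.867×10⁷ m.
Transfer ellipse a_t = (r₁ + r₂)/2 = 1.306×10⁷ m.
At r₁: circular v_c1 = √(μ/r₁) = 7319 m/s; transfer-perigee v_p = √[μ(2/r₁ − 1/a_t)] = 8752 m/s.
Δv₁ = v_p − v_c1 = 1433 m/s.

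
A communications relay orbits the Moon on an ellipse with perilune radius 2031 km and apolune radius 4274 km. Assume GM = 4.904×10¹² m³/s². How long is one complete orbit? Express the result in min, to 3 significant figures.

Semi-major axis a = (r_p + r_a)/2 = (2031.0 + 4274.0)/2 = 3152.5 km = 3.152×10⁶ m.
By Kepler's third law T = 2π√(a³/μ) = 2π × 2.528×10³ = 1.588×10⁴ s.
= 264.7 min.

T ≈ 265 min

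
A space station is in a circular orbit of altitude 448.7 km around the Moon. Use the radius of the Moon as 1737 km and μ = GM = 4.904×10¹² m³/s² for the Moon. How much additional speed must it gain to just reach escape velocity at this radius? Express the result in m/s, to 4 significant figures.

r = 1737 + 448.7 = 2185.7 km = 2.1857×10⁶ m.
Circular speed v_c = √(μ/r) = 1498 m/s.
Escape speed v_esc = √(2μ/r) = √2 × v_c = 2118 m/s.
Δv = v_esc − v_c = 620.4 m/s.

Δv ≈ 620.4 m/s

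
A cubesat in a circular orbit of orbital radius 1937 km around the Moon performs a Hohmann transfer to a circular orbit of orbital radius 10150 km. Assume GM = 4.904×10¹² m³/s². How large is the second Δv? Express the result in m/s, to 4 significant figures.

Δv ≈ 301.6 m/s

r₁ = 1937 km = 1.937×10⁶ m.
r₂ = 10150 km = 1.015×10⁷ m.
Transfer ellipse a_t = (r₁ + r₂)/2 = 6.044×10⁶ m.
At r₁: circular v_c1 = √(μ/r₁) = 1591 m/s; transfer-perilune v_p = √[μ(2/r₁ − 1/a_t)] = 2062 m/s.
At r₂: circular v_c2 = √(μ/r₂) = 695.1 m/s; transfer-apolune v_a = √[μ(2/r₂ − 1/a_t)] = 393.5 m/s.
Δv₂ = v_c2 − v_a = 301.6 m/s.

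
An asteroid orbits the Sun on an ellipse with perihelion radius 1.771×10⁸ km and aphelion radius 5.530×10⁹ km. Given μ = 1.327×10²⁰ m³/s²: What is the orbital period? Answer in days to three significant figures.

T ≈ 30400 days

Semi-major axis a = (r_p + r_a)/2 = (1.7710×10⁸ + 5.5300×10⁹)/2 = 2.8536×10⁹ km = 2.854×10¹² m.
By Kepler's third law T = 2π√(a³/μ) = 2π × 4.184×10⁸ = 2.629×10⁹ s.
= 30430 days.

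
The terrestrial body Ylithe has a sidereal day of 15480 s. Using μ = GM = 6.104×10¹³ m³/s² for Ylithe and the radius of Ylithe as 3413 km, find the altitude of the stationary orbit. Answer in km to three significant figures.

h_sync ≈ 3770 km

A synchronous orbit has period T, so by Kepler's third law a = (μT²/4π²)^(1/3).
μT²/4π² = 6.104×10¹³ × (1.548×10⁴)² / 39.48 = 3.705×10²⁰ m³.
a = 7.182×10⁶ m = 7182.3 km.
Altitude h = a − R = 7182.3 − 3413 = 3769.3 km.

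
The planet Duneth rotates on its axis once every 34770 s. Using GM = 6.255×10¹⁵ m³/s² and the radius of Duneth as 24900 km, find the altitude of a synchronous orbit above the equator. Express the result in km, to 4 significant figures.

h_sync ≈ 32740 km

A synchronous orbit has period T, so by Kepler's third law a = (μT²/4π²)^(1/3).
μT²/4π² = 6.255×10¹⁵ × (3.477×10⁴)² / 39.48 = 1.915×10²³ m³.
a = 5.764×10⁷ m = 57645 km.
Altitude h = a − R = 57645 − 24900 = 32745 km.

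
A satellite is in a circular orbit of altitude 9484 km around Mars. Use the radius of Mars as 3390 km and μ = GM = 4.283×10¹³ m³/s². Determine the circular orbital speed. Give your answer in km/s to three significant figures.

v ≈ 1.82 km/s

r = 3390 + 9484 = 12874 km = 1.2874×10⁷ m.
For a circular orbit v = √(μ/r) = √(4.283×10¹³ / 1.287×10⁷) = √(3.327×10⁶) = 1824 m/s.
That is 1.824 km/s.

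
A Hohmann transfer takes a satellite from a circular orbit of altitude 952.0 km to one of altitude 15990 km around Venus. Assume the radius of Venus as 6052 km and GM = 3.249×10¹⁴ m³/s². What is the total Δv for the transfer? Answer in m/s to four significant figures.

r₁ = 6052 + 952.0 = 7004.0 km = 7.0040×10⁶ m.
r₂ = 6052 + 15990 = 22042 km = 2.2042×10⁷ m.
Transfer ellipse a_t = (r₁ + r₂)/2 = 1.452×10⁷ m.
At r₁: circular v_c1 = √(μ/r₁) = 6811 m/s; transfer-periapsis v_p = √[μ(2/r₁ − 1/a_t)] = 8391 m/s.
Δv₁ = v_p − v_c1 = 1580 m/s.
At r₂: circular v_c2 = √(μ/r₂) = 3839 m/s; transfer-apoapsis v_a = √[μ(2/r₂ − 1/a_t)] = 2666 m/s.
Δv₂ = v_c2 − v_a = 1173 m/s.
Total Δv = Δv₁ + Δv₂ = 2753 m/s.

Δv_total ≈ 2753 m/s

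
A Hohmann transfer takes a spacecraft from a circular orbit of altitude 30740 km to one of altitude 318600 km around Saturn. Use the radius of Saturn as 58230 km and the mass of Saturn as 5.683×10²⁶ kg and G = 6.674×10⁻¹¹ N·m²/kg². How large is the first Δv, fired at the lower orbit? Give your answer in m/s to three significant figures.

μ = GM = 6.674×10⁻¹¹ × 5.683×10²⁶ = 3.793×10¹⁶ m³/s².
r₁ = 58230 + 30740 = 88970 km = 8.8970×10⁷ m.
r₂ = 58230 + 318600 = 376830 km = 3.7683×10⁸ m.
Transfer ellipse a_t = (r₁ + r₂)/2 = 2.329×10⁸ m.
At r₁: circular v_c1 = √(μ/r₁) = 20650 m/s; transfer-perikrone v_p = √[μ(2/r₁ − 1/a_t)] = 26260 m/s.
Δv₁ = v_p − v_c1 = 5616 m/s.

Δv ≈ 5620 m/s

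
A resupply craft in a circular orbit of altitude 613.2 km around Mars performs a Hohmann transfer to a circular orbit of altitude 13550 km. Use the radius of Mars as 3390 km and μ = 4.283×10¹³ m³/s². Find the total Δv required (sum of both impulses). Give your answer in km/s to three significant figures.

Δv_total ≈ 1.50 km/s

r₁ = 3390 + 613.2 = 4003.2 km = 4.0032×10⁶ m.
r₂ = 3390 + 13550 = 16940 km = 1.6940×10⁷ m.
Transfer ellipse a_t = (r₁ + r₂)/2 = 1.047×10⁷ m.
At r₁: circular v_c1 = √(μ/r₁) = 3271 m/s; transfer-periapsis v_p = √[μ(2/r₁ − 1/a_t)] = 4160 m/s.
Δv₁ = v_p − v_c1 = 889.3 m/s.
At r₂: circular v_c2 = √(μ/r₂) = 1590 m/s; transfer-apoapsis v_a = √[μ(2/r₂ − 1/a_t)] = 983.1 m/s.
Δv₂ = v_c2 − v_a = 606.9 m/s.
Total Δv = Δv₁ + Δv₂ = 1496 m/s = 1.496 km/s.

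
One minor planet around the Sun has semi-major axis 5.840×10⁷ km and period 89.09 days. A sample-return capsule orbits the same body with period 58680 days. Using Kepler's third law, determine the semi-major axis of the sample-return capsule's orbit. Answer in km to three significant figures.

a₂ ≈ 4.42×10⁹ km

Kepler's third law: a³ ∝ T², so a₂ = a₁ (T₂/T₁)^(2/3).
T₂/T₁ = 658.7, (T₂/T₁)^(2/3) = 75.70.
a₂ = 5.840×10⁷ × 75.70 = 4.421×10⁹ km.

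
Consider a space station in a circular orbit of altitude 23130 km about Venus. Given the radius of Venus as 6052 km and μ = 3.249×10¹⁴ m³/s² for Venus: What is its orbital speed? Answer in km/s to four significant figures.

v ≈ 3.337 km/s

r = 6052 + 23130 = 29182 km = 2.9182×10⁷ m.
For a circular orbit v = √(μ/r) = √(3.249×10¹⁴ / 2.918×10⁷) = √(1.113×10⁷) = 3337 m/s.
That is 3.337 km/s.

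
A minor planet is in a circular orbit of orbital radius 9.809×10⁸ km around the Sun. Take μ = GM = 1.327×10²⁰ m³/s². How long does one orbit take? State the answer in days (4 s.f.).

T ≈ 6133 days

r = 9.809×10⁸ km = 9.809×10¹¹ m.
Kepler's third law: T = 2π√(r³/μ) = 2π√((9.809×10¹¹)³ / 1.327×10²⁰).
r³/μ = 7.112×10¹⁵ s², so T = 2π × 8.433×10⁷ = 5.299×10⁸ s.
Converting: 5.299×10⁸ s ÷ 86400 = 6133 days.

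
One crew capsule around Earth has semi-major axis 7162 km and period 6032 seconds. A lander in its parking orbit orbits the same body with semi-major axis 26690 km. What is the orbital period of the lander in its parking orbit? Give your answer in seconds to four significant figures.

T₂ ≈ 43390 seconds

Kepler's third law: T² ∝ a³, so T₂ = T₁ (a₂/a₁)^(3/2).
a₂/a₁ = 3.727, (a₂/a₁)^(3/2) = 7.194.
T₂ = 6032 × 7.194 = 43390 seconds.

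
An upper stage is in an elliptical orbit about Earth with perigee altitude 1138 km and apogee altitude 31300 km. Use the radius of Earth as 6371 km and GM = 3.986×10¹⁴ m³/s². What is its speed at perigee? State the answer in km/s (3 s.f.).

r_p = 6371 + 1138 = 7509.0 km = 7.5090×10⁶ m.
r_a = 6371 + 31300 = 37671 km = 3.7671×10⁷ m.
Semi-major axis a = (r_p + r_a)/2 = 22590 km = 2.259×10⁷ m.
Vis-viva: v² = μ(2/r − 1/a) = 3.986×10¹⁴ × (2.663×10⁻⁷ − 4.427×10⁻⁸) = 8.852×10⁷ m²/s².
v = 9409 m/s = 9.409 km/s.

v ≈ 9.41 km/s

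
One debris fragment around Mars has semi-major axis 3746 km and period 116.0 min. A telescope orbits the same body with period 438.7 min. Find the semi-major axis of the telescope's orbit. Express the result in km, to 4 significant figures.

Kepler's third law: a³ ∝ T², so a₂ = a₁ (T₂/T₁)^(2/3).
T₂/T₁ = 3.782, (T₂/T₁)^(2/3) = 2.427.
a₂ = 3746 × 2.427 = 9093 km.

a₂ ≈ 9093 km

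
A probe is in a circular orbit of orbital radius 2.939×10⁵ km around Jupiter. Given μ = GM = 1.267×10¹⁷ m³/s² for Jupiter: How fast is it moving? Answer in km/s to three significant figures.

r = 2.939×10⁵ km = 2.939×10⁸ m.
For a circular orbit v = √(μ/r) = √(1.267×10¹⁷ / 2.939×10⁸) = √(4.311×10⁸) = 20760 m/s.
That is 20.76 km/s.

v ≈ 20.8 km/s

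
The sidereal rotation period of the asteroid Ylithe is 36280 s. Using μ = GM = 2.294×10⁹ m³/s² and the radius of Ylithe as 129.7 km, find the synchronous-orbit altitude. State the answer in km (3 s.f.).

h_sync ≈ 295 km

A synchronous orbit has period T, so by Kepler's third law a = (μT²/4π²)^(1/3).
μT²/4π² = 2.294×10⁹ × (3.628×10⁴)² / 39.48 = 7.648×10¹⁶ m³.
a = 4.245×10⁵ m = 424.48 km.
Altitude h = a − R = 424.48 − 129.7 = 294.78 km.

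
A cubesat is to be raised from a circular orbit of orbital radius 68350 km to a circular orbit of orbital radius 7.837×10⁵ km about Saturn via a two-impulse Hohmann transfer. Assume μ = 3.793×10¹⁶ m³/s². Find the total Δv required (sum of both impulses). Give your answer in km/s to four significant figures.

Δv_total ≈ 12.56 km/s

r₁ = 68350 km = 6.835×10⁷ m.
r₂ = 7.837×10⁵ km = 7.837×10⁸ m.
Transfer ellipse a_t = (r₁ + r₂)/2 = 4.260×10⁸ m.
At r₁: circular v_c1 = √(μ/r₁) = 23560 m/s; transfer-perikrone v_p = √[μ(2/r₁ − 1/a_t)] = 31950 m/s.
Δv₁ = v_p − v_c1 = 8394 m/s.
At r₂: circular v_c2 = √(μ/r₂) = 6957 m/s; transfer-apokrone v_a = √[μ(2/r₂ − 1/a_t)] = 2787 m/s.
Δv₂ = v_c2 − v_a = 4170 m/s.
Total Δv = Δv₁ + Δv₂ = 12560 m/s = 12.56 km/s.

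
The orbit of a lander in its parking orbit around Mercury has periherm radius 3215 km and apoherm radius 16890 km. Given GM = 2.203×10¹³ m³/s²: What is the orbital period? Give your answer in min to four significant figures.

Semi-major axis a = (r_p + r_a)/2 = (3215.0 + 16890)/2 = 10052 km = 1.005×10⁷ m.
By Kepler's third law T = 2π√(a³/μ) = 2π × 6.791×10³ = 4.267×10⁴ s.
= 711.1 min.

T ≈ 711.1 min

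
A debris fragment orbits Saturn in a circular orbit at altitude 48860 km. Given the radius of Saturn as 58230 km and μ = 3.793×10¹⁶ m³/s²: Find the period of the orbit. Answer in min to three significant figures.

r = 58230 + 48860 = 107090 km = 1.0709×10⁸ m.
Kepler's third law: T = 2π√(r³/μ) = 2π√((1.071×10⁸)³ / 3.793×10¹⁶).
r³/μ = 3.238×10⁷ s², so T = 2π × 5.690×10³ = 3.575×10⁴ s.
Converting: 3.575×10⁴ s ÷ 60.00 = 595.9 min.

T ≈ 596 min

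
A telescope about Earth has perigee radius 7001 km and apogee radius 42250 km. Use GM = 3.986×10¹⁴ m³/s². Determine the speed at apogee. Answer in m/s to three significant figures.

v ≈ 1640 m/s

Semi-major axis a = (r_p + r_a)/2 = 24626 km = 2.463×10⁷ m.
Vis-viva: v² = μ(2/r − 1/a) = 3.986×10¹⁴ × (4.734×10⁻⁸ − 4.061×10⁻⁸) = 2.682×10⁶ m²/s².
v = 1638 m/s.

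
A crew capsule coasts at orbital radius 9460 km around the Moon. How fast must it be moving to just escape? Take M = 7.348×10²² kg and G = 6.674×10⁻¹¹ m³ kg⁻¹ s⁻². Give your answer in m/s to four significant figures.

v_esc ≈ 1018 m/s

μ = GM = 6.674×10⁻¹¹ × 7.348×10²² = 4.904×10¹² m³/s².
r = 9460 km = 9.460×10⁶ m.
Escape speed v_esc = √(2μ/r) = √(2 × 4.904×10¹² / 9.460×10⁶) = √(1.037×10⁶) = 1018 m/s.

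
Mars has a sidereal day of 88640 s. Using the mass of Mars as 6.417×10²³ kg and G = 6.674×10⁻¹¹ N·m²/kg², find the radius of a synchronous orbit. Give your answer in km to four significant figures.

r_sync ≈ 20430 km

μ = GM = 6.674×10⁻¹¹ × 6.417×10²³ = 4.283×10¹³ m³/s².
A synchronous orbit has period T, so by Kepler's third law a = (μT²/4π²)^(1/3).
μT²/4π² = 4.283×10¹³ × (8.864×10⁴)² / 39.48 = 8.524×10²¹ m³.
a = 2.043×10⁷ m = 20427 km.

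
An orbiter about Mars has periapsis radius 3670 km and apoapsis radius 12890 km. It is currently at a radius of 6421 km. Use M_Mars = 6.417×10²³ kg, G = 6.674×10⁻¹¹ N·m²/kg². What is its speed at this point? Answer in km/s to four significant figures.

v ≈ 2.858 km/s

μ = GM = 6.674×10⁻¹¹ × 6.417×10²³ = 4.283×10¹³ m³/s².
Semi-major axis a = (r_p + r_a)/2 = 8280.0 km = 8.280×10⁶ m.
Vis-viva: v² = μ(2/r − 1/a) = 4.283×10¹³ × (3.115×10⁻⁷ − 1.208×10⁻⁷) = 8.167×10⁶ m²/s².
v = 2858 m/s = 2.858 km/s.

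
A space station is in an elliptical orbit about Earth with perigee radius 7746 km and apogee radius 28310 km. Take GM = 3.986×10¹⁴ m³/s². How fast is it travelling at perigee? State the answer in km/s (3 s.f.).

v ≈ 8.99 km/s

Semi-major axis a = (r_p + r_a)/2 = 18028 km = 1.803×10⁷ m.
Vis-viva: v² = μ(2/r − 1/a) = 3.986×10¹⁴ × (2.582×10⁻⁷ − 5.547×10⁻⁸) = 8.081×10⁷ m²/s².
v = 8989 m/s = 8.989 km/s.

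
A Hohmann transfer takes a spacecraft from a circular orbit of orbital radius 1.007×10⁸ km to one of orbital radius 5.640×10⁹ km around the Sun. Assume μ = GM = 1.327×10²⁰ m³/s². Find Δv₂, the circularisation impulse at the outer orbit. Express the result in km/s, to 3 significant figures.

r₁ = 1.007×10⁸ km = 1.007×10¹¹ m.
r₂ = 5.640×10⁹ km = 5.640×10¹² m.
Transfer ellipse a_t = (r₁ + r₂)/2 = 2.870×10¹² m.
At r₁: circular v_c1 = √(μ/r₁) = 36300 m/s; transfer-perihelion v_p = √[μ(2/r₁ − 1/a_t)] = 50890 m/s.
At r₂: circular v_c2 = √(μ/r₂) = 4851 m/s; transfer-aphelion v_a = √[μ(2/r₂ − 1/a_t)] = 908.5 m/s.
Δv₂ = v_c2 − v_a = 3942 m/s.
= 3.942 km/s.

Δv ≈ 3.94 km/s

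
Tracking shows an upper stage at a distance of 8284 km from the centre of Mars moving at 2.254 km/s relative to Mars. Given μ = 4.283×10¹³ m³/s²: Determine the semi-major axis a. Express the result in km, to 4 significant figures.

r = 8.284×10⁶ m.
Specific orbital energy ε = v²/2 − μ/r = (2254)²/2 − 4.283×10¹³/8.284×10⁶ = -2.630×10⁶ J/kg.
Since ε = −μ/(2a), a = −μ/(2ε) = 8.143×10⁶ m = 8142.7 km.

a ≈ 8143 km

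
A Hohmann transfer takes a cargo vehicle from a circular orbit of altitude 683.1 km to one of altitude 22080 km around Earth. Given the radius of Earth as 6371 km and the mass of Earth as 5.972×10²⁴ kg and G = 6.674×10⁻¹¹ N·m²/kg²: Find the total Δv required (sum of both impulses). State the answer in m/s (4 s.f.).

μ = GM = 6.674×10⁻¹¹ × 5.972×10²⁴ = 3.986×10¹⁴ m³/s².
r₁ = 6371 + 683.1 = 7054.1 km = 7.0541×10⁶ m.
r₂ = 6371 + 22080 = 28451 km = 2.8451×10⁷ m.
Transfer ellipse a_t = (r₁ + r₂)/2 = 1.775×10⁷ m.
At r₁: circular v_c1 = √(μ/r₁) = 7517 m/s; transfer-perigee v_p = √[μ(2/r₁ − 1/a_t)] = 9516 m/s.
Δv₁ = v_p − v_c1 = 1999 m/s.
At r₂: circular v_c2 = √(μ/r₂) = 3743 m/s; transfer-apogee v_a = √[μ(2/r₂ − 1/a_t)] = 2359 m/s.
Δv₂ = v_c2 − v_a = 1384 m/s.
Total Δv = Δv₁ + Δv₂ = 3383 m/s.

Δv_total ≈ 3383 m/s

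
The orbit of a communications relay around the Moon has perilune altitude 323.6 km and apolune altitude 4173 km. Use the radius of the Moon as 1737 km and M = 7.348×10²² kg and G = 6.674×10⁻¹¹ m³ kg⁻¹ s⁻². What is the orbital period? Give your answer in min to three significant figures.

μ = GM = 6.674×10⁻¹¹ × 7.348×10²² = 4.904×10¹² m³/s².
r_p = 1737 + 323.6 = 2060.6 km = 2.0606×10⁶ m.
r_a = 1737 + 4173 = 5910.0 km = 5.9100×10⁶ m.
Semi-major axis a = (r_p + r_a)/2 = (2060.6 + 5910.0)/2 = 3985.3 km = 3.985×10⁶ m.
By Kepler's third law T = 2π√(a³/μ) = 2π × 3.593×10³ = 2.257×10⁴ s.
= 376.2 min.

T ≈ 376 min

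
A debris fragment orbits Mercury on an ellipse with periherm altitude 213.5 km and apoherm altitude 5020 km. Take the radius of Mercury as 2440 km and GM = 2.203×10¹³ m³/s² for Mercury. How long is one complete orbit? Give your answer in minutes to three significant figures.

T ≈ 254 minutes

r_p = 2440 + 213.5 = 2653.5 km = 2.6535×10⁶ m.
r_a = 2440 + 5020 = 7460.0 km = 7.4600×10⁶ m.
Semi-major axis a = (r_p + r_a)/2 = (2653.5 + 7460.0)/2 = 5056.8 km = 5.057×10⁶ m.
By Kepler's third law T = 2π√(a³/μ) = 2π × 2.423×10³ = 1.522×10⁴ s.
= 253.7 minutes.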